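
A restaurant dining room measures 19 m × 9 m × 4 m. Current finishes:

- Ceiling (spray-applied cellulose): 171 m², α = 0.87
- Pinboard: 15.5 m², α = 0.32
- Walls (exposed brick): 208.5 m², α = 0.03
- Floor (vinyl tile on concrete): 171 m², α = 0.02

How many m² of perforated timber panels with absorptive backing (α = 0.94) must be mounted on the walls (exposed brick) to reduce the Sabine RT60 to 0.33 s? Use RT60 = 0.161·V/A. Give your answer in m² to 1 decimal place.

187.1

Total absorption A₁ = 171*0.87 + 15.5*0.32 + 208.5*0.03 + 171*0.02
  = 148.770 + 4.960 + 6.255 + 3.420 = 163.405 m² sabins.
Required A₂ = 0.161·684/0.33 = 333.709 sabins.
Absorption to add: 333.709 − 163.405 = 170.304 sabins.
Each m² of panel replacing the walls (exposed brick) adds (0.94 − 0.03) = 0.91 sabins.
Area = ΔA/Δα = 170.304/0.91 = 187.1 m².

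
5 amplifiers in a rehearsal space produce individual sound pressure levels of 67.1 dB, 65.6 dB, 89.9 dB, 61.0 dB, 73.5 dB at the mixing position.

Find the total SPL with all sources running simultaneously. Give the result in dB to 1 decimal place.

90.0 dB

Σ 10^(Lᵢ/10) = 1.01e+09.
Combined level = 10 log₁₀(1.01e+09) = 90.0 dB.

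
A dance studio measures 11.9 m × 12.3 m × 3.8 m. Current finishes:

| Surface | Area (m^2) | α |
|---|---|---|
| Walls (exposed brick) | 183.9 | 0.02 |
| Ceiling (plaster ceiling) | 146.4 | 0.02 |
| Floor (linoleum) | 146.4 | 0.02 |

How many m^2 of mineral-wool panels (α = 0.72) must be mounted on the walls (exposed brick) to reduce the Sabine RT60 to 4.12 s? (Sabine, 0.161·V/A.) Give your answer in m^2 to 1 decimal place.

17.4

A₁ = Σ Sᵢαᵢ = 183.9*0.02 + 146.4*0.02 + 146.4*0.02 = 9.534 sabins.
V = 556.206 m³. Target absorption A₂ = 0.161 × 556.206 / 4.12 = 21.735 sabins.
ΔA needed = 21.735 − 9.534 = 12.201 sabins.
Each m^2 of panel replacing the walls (exposed brick) adds (0.72 − 0.02) = 0.70 sabins.
Panel area = 12.201 / 0.70 = 17.4 m^2.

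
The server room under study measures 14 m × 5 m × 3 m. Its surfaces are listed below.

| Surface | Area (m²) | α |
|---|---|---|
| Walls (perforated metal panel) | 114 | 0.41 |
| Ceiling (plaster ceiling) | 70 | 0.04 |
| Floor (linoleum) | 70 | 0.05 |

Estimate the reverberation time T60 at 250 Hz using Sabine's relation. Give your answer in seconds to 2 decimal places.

Summing Sᵢαᵢ: 46.740 + 2.800 + 3.500 → A = 53.040 sabins.
Room volume: 210 m³.
Sabine: RT60 = 0.161 × 210 / 53.040 = 0.64 s.

0.64 seconds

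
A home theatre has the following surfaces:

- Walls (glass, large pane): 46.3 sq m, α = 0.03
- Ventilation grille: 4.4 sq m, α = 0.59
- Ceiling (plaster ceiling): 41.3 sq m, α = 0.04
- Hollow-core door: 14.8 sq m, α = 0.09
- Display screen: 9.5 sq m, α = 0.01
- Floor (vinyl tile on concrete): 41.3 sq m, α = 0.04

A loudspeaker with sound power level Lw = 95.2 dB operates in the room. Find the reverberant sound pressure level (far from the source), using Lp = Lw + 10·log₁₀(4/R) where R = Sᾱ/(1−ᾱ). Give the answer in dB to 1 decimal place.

Σ(Sᵢαᵢ) = 46.3·0.03 + 4.4·0.59 + 41.3·0.04 + 14.8·0.09 + 9.5·0.01 + 41.3·0.04 = 8.716; total area S = 157.6 sq m.
ᾱ = 8.716/157.6 = 0.0553; R = Sᾱ/(1−ᾱ) = 8.716/(1−0.0553) = 9.226 sq m.
Lp = Lw + 10 log₁₀(4/R) = 95.2 -3.63 = 91.6 dB.

91.6 dB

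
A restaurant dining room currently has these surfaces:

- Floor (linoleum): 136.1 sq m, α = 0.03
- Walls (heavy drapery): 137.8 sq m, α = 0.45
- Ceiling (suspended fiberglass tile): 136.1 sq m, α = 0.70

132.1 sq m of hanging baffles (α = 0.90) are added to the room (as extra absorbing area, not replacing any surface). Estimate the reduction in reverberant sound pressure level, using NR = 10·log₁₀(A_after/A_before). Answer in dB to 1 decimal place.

Summing Sᵢαᵢ: 4.083 + 62.010 + 95.270 → A_before = 161.363 sabins.
Added absorption = 132.1 × 0.90 = 118.890 sabins.
A_after = 161.363 + 118.890 = 280.253 sabins.
NR = 10·log₁₀(280.253/161.363) = 2.4 dB.

2.4 dB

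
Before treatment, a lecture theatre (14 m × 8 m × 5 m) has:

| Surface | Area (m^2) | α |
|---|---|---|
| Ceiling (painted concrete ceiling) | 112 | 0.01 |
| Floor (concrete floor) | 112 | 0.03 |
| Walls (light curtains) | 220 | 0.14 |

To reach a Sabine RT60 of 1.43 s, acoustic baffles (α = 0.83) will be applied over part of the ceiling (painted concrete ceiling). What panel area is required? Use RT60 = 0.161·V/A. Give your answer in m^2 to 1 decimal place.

33.9

Equivalent absorption area: A₁ = 112×0.01 + 112×0.03 + 220×0.14 = 35.280 m^2.
V = 560 m³. Target absorption A₂ = 0.161 × 560 / 1.43 = 63.049 sabins.
Absorption to add: 63.049 − 35.280 = 27.769 sabins.
Each m^2 of panel replacing the ceiling (painted concrete ceiling) adds (0.83 − 0.01) = 0.82 sabins.
Area = ΔA/Δα = 27.769/0.82 = 33.9 m^2.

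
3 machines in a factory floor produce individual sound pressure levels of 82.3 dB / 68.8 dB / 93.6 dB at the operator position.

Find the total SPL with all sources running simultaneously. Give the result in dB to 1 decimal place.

93.9 dB

Converting to relative power and adding: 10^(82.3/10) + 10^(68.8/10) + 10^(93.6/10) = 2.468e+09.
Combined level = 10 log₁₀(2.468e+09) = 93.9 dB.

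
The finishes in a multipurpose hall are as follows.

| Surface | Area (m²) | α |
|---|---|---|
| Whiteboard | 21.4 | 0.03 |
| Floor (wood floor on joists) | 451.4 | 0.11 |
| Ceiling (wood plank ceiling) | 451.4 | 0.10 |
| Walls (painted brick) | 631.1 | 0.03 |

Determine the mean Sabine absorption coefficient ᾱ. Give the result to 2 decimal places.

Total surface area S = 1555.3 m².
A = 21.4·0.03 + 451.4·0.11 + 451.4·0.10 + 631.1·0.03 = 114.369 sabins.
ᾱ = 114.369 / 1555.3 = 0.07.

0.07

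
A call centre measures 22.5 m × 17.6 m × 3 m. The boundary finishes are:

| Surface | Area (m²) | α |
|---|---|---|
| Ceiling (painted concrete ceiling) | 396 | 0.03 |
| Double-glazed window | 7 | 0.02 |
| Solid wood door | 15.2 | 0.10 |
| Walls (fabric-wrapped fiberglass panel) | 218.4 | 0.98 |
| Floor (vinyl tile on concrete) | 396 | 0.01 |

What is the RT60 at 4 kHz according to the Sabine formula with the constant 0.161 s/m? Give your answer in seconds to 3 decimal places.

0.826 seconds

Total absorption A = 396*0.03 + 7*0.02 + 15.2*0.10 + 218.4*0.98 + 396*0.01
  = 11.880 + 0.140 + 1.520 + 214.032 + 3.960 = 231.532 m² sabins.
V = 22.5·17.6·3 = 1188 m³.
Sabine: RT60 = 0.161 × 1188 / 231.532 = 0.826 s.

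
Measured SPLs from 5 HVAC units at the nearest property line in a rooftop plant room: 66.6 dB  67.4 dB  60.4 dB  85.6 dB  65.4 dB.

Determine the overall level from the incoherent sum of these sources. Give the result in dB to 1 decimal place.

85.8 dB

Sum in the linear (power) domain: Σ 10^(Lᵢ/10) = 10^(66.6/10) + 10^(67.4/10) + 10^(60.4/10) + 10^(85.6/10) + 10^(65.4/10) = 3.777e+08.
Back to dB: 10·log₁₀ Σ = 85.8 dB.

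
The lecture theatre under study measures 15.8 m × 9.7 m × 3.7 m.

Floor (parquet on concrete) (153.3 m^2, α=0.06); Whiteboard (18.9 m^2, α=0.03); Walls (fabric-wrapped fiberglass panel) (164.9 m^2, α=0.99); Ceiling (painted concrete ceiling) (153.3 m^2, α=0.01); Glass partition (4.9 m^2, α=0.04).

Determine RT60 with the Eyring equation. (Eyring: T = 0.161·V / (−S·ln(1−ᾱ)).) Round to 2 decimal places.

0.42 sec

S = Σ Sᵢ = 495.3 m^2.
Absorption A = 153.3×0.06 + 18.9×0.03 + 164.9×0.99 + 153.3×0.01 + 4.9×0.04 = 174.745 sabins.
ᾱ = 174.745 / 495.3 = 0.3528.
Eyring denominator: −S ln(1−ᾱ) = 215.505.
V = 15.8 × 9.7 × 3.7 = 567.062 m³.
RT60 = 0.161 × 567.062 / 215.505 = 0.42 s.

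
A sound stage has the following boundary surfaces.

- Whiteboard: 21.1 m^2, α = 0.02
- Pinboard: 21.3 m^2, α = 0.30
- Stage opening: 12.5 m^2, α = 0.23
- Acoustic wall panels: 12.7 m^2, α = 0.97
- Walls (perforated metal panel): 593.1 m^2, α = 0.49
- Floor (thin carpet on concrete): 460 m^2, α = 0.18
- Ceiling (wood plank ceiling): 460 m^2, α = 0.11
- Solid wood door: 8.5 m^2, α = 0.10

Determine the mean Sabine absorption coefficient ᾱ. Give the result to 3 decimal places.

0.281

S = Σ Sᵢ = 21.1 + 21.3 + 12.5 + 12.7 + 593.1 + 460 + 460 + 8.5 = 1589.2 m^2.
Σ(Sᵢαᵢ) = 21.1·0.02 + 21.3·0.30 + 12.5·0.23 + 12.7·0.97 + 593.1·0.49 + 460·0.18 + 460·0.11 + 8.5·0.10 = 446.875.
ᾱ = 446.875 / 1589.2 = 0.281.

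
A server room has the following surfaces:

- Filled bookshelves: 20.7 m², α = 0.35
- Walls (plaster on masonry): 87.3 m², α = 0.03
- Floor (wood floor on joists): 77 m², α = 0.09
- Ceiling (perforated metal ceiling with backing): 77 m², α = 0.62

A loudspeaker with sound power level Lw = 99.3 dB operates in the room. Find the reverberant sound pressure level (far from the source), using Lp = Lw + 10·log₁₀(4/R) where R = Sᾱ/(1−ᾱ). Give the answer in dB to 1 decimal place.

Σ(Sᵢαᵢ) = 20.7·0.35 + 87.3·0.03 + 77·0.09 + 77·0.62 = 64.534; total area S = 262.0 m².
ᾱ = 64.534/262.0 = 0.2463; R = Sᾱ/(1−ᾱ) = 64.534/(1−0.2463) = 85.623 m².
Lp = 99.3 + 10·log₁₀(4/85.623) = 99.3 + (-13.31) = 86.0 dB.

86.0 dB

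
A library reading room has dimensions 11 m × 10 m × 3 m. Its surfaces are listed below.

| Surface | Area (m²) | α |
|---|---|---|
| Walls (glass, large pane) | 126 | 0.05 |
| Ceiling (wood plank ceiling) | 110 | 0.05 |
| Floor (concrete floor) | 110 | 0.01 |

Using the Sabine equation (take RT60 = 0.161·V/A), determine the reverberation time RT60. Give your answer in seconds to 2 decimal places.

Equivalent absorption area: A = 126×0.05 + 110×0.05 + 110×0.01 = 12.900 m².
Room volume: 330 m³.
T = 0.161 V/A = 0.161·330/12.900 = 4.12 s.

4.12 s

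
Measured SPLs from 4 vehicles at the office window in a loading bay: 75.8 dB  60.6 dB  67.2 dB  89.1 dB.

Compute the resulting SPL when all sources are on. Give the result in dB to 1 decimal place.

89.3 dB

Sum in the linear (power) domain: Σ 10^(Lᵢ/10) = 10^(75.8/10) + 10^(60.6/10) + 10^(67.2/10) + 10^(89.1/10) = 8.572e+08.
Combined level = 10 log₁₀(8.572e+08) = 89.3 dB.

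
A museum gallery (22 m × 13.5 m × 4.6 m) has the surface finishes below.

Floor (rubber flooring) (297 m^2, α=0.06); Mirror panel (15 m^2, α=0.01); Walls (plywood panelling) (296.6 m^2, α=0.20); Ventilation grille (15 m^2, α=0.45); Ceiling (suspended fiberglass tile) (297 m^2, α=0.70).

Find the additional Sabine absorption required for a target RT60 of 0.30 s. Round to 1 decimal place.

Equivalent absorption area: A₁ = 297·0.06 + 15·0.01 + 296.6·0.20 + 15·0.45 + 297·0.70 = 291.940 m^2.
V = 1366.2 m³. Required absorption A₂ = 0.161 × 1366.2 / 0.30 = 733.194 sabins.
Shortfall: 733.194 − 291.940 = 441.3 sabins.

441.3 sabins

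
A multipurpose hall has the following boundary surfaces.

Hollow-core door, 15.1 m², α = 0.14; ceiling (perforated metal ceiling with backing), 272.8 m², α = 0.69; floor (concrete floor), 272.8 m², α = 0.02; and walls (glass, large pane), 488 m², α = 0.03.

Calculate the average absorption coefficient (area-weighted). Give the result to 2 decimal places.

Total surface area S = 1048.7 m².
A = 15.1*0.14 + 272.8*0.69 + 272.8*0.02 + 488*0.03 = 210.442 sabins.
ᾱ = 210.442 / 1048.7 = 0.20.

0.20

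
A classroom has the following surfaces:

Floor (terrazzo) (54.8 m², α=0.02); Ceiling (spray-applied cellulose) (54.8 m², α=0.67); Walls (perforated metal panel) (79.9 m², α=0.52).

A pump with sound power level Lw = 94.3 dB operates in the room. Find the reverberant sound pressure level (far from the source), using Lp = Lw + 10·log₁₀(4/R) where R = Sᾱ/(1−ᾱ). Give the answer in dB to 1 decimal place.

79.0 dB

Σ(Sᵢαᵢ) = 54.8×0.02 + 54.8×0.67 + 79.9×0.52 = 79.360; total area S = 189.5 m².
ᾱ = 79.360/189.5 = 0.4188; R = Sᾱ/(1−ᾱ) = 79.360/(1−0.4188) = 136.545 m².
Lp = 94.3 + 10·log₁₀(4/136.545) = 94.3 + (-15.33) = 79.0 dB.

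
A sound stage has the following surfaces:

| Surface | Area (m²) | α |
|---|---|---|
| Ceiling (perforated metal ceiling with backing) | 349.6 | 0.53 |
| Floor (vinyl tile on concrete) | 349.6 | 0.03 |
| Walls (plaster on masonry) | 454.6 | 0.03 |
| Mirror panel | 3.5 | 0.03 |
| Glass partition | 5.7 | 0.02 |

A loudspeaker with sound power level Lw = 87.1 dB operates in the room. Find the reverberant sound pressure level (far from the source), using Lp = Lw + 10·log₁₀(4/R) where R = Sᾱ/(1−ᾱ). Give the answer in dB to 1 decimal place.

A = 209.633 sabins; S = 1163.0 m².
ᾱ = 0.1803, so room constant R = A/(1−ᾱ) = 255.744 m².
Lp = 87.1 + 10·log₁₀(4/255.744) = 87.1 + (-18.06) = 69.0 dB.

69.0 dB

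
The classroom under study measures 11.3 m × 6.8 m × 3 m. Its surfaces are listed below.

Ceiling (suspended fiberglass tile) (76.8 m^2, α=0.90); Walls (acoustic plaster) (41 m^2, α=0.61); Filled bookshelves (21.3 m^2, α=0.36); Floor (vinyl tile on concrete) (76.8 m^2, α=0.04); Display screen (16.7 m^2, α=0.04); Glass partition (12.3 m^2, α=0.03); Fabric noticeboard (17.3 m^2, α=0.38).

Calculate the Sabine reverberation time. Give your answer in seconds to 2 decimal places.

0.33 s

Equivalent absorption area: A = 76.8*0.90 + 41*0.61 + 21.3*0.36 + 76.8*0.04 + 16.7*0.04 + 12.3*0.03 + 17.3*0.38 = 112.481 m^2.
V = 11.3·6.8·3 = 230.52 m³.
T = 0.161 V/A = 0.161·230.52/112.481 = 0.33 s.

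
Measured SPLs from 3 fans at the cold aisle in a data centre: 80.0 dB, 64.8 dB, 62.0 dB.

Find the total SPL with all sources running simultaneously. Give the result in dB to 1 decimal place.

Converting to relative power and adding: 10^(80.0/10) + 10^(64.8/10) + 10^(62.0/10) = 1.046e+08.
Combined level = 10 log₁₀(1.046e+08) = 80.2 dB.

80.2 dB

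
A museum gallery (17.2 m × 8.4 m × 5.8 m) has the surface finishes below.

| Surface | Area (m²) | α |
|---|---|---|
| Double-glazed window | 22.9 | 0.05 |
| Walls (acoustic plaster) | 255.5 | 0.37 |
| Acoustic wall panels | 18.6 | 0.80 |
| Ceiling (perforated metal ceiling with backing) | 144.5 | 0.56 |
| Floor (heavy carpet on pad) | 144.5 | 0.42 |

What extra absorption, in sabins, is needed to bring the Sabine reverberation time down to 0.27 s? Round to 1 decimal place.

247.5 sabins

Equivalent absorption area: A₁ = 22.9×0.05 + 255.5×0.37 + 18.6×0.80 + 144.5×0.56 + 144.5×0.42 = 252.170 m².
V = 837.984 m³. Required absorption A₂ = 0.161 × 837.984 / 0.27 = 499.687 sabins.
Additional absorption ΔA = 499.687 − 252.170 = 247.5 sabins.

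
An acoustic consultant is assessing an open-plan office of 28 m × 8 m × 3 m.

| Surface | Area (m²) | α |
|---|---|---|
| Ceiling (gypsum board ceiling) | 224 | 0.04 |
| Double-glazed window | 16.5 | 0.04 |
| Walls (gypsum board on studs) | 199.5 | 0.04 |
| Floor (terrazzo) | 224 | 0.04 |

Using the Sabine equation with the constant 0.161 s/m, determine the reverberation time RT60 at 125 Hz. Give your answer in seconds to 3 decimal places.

4.073 sec

Equivalent absorption area: A = 224·0.04 + 16.5·0.04 + 199.5·0.04 + 224·0.04 = 26.560 m².
Room volume: 672 m³.
Sabine: RT60 = 0.161 × 672 / 26.560 = 4.073 s.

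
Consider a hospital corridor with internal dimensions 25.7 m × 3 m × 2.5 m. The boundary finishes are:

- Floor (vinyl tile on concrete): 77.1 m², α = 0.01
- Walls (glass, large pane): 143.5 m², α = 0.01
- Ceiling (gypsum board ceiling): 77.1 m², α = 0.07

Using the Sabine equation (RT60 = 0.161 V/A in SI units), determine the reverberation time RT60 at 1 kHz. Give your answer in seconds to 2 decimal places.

Equivalent absorption area: A = 77.1·0.01 + 143.5·0.01 + 77.1·0.07 = 7.603 m².
V = 25.7·3·2.5 = 192.75 m³.
Sabine: RT60 = 0.161 × 192.75 / 7.603 = 4.08 s.

4.08 s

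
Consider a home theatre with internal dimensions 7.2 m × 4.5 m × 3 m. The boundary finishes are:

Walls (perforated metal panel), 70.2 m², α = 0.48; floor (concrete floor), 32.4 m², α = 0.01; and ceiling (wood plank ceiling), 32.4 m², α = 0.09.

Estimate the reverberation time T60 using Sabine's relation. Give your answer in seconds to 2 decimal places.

A = Σ Sᵢαᵢ = 70.2·0.48 + 32.4·0.01 + 32.4·0.09 = 36.936 sabins.
Volume V = 7.2 × 4.5 × 3 = 97.2 m³.
RT60 = 0.161 · V / A = 0.161 × 97.2 / 36.936 = 0.42 s.

0.42 seconds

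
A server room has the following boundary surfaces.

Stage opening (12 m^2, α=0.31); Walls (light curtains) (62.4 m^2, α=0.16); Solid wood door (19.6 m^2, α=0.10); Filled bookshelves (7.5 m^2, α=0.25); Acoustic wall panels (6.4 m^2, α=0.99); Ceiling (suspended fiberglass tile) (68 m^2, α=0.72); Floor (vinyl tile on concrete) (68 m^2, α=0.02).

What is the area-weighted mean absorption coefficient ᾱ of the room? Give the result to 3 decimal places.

0.304

S = Σ Sᵢ = 12 + 62.4 + 19.6 + 7.5 + 6.4 + 68 + 68 = 243.9 m^2.
Σ(Sᵢαᵢ) = 12*0.31 + 62.4*0.16 + 19.6*0.10 + 7.5*0.25 + 6.4*0.99 + 68*0.72 + 68*0.02 = 74.195.
ᾱ = 74.195 / 243.9 = 0.304.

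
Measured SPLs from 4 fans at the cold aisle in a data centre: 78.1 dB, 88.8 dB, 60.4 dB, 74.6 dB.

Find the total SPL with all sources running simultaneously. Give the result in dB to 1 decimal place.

Converting to relative power and adding: 10^(78.1/10) + 10^(88.8/10) + 10^(60.4/10) + 10^(74.6/10) = 8.531e+08.
L_total = 10·log₁₀(8.531e+08) = 89.3 dB.

89.3 dB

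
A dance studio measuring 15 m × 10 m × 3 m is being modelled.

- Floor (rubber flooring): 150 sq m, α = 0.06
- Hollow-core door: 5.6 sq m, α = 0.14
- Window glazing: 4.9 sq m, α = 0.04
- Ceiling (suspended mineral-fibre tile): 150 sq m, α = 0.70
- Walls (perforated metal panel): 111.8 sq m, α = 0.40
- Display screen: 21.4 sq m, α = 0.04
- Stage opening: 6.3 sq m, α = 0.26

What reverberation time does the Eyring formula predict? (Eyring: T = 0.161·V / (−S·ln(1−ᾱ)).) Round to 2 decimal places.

Total surface area S = 150 + 5.6 + 4.9 + 150 + 111.8 + 21.4 + 6.3 = 450.0 sq m.
Σ(Sᵢαᵢ) = 150·0.06 + 5.6·0.14 + 4.9·0.04 + 150·0.70 + 111.8·0.40 + 21.4·0.04 + 6.3·0.26 = 162.194.
ᾱ = 162.194 / 450.0 = 0.3604.
Eyring denominator: −S ln(1−ᾱ) = 201.111.
V = 15 × 10 × 3 = 450 m³.
T = 0.161·V/[−S·ln(1−ᾱ)] = 0.161·450/201.111 = 0.36 s.

0.36 sec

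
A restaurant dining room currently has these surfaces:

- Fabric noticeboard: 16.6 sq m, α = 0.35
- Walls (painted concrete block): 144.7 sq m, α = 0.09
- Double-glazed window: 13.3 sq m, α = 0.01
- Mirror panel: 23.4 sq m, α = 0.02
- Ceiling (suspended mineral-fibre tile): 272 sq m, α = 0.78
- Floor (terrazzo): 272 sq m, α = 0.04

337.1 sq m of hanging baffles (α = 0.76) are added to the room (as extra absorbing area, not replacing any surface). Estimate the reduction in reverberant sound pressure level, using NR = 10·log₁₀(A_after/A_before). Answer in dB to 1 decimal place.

3.1 dB

Equivalent absorption area: A_before = 16.6*0.35 + 144.7*0.09 + 13.3*0.01 + 23.4*0.02 + 272*0.78 + 272*0.04 = 242.474 sq m.
Added absorption = 337.1 × 0.76 = 256.196 sabins.
New total A_after = 498.670 sabins.
NR = 10·log₁₀(498.670/242.474) = 3.1 dB.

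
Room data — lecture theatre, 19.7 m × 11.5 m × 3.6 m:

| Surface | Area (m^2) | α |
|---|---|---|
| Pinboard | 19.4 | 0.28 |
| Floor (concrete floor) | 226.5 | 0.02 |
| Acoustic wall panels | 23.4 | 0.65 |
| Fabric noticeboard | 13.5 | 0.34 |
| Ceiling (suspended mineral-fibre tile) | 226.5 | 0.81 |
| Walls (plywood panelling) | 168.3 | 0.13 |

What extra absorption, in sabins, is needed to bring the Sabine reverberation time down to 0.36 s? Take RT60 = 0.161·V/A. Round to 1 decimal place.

129.6 sabins

Summing Sᵢαᵢ: 5.432 + 4.530 + 15.210 + 4.590 + 183.465 + 21.879 → A₁ = 235.106 sabins.
Target A₂ = 0.161·815.58/0.36 = 364.745 sabins (V = 815.58 m³).
Shortfall: 364.745 − 235.106 = 129.6 sabins.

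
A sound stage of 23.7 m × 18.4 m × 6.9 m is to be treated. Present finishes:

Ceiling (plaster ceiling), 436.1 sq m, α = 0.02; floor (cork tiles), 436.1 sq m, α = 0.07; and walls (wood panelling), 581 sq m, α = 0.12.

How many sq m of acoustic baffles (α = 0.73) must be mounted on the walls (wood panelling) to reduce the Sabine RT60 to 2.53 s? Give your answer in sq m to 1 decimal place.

Summing Sᵢαᵢ: 8.722 + 30.527 + 69.720 → A₁ = 108.969 sabins.
V = 3008.952 m³. Target absorption A₂ = 0.161 × 3008.952 / 2.53 = 191.479 sabins.
ΔA needed = 191.479 − 108.969 = 82.510 sabins.
Net gain per sq m: Δα = 0.73 − 0.12 = 0.61.
Area = ΔA/Δα = 82.510/0.61 = 135.3 sq m.

135.3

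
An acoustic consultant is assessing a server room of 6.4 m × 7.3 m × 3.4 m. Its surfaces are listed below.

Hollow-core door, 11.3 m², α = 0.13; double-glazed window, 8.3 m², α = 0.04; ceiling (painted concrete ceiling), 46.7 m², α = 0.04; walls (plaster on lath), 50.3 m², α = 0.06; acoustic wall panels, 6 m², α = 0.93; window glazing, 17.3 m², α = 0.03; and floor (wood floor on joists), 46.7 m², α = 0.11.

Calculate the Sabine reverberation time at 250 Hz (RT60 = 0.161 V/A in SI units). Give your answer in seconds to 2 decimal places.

1.43 sec

Summing Sᵢαᵢ: 1.469 + 0.332 + 1.868 + 3.018 + 5.580 + 0.519 + 5.137 → A = 17.923 sabins.
Room volume: 158.848 m³.
T = 0.161 V/A = 0.161·158.848/17.923 = 1.43 s.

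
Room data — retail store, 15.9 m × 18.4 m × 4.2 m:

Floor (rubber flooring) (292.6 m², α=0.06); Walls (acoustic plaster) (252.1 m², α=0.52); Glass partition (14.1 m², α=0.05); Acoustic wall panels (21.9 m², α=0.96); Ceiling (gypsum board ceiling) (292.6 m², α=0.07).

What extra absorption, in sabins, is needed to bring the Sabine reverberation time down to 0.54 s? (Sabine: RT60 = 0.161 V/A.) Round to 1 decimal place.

175.5 sabins

Summing Sᵢαᵢ: 17.556 + 131.092 + 0.705 + 21.024 + 20.482 → A₁ = 190.859 sabins.
Target A₂ = 0.161·1228.752/0.54 = 366.350 sabins (V = 1228.752 m³).
ΔA = A₂ − A₁ = 366.350 − 190.859 = 175.5 sabins.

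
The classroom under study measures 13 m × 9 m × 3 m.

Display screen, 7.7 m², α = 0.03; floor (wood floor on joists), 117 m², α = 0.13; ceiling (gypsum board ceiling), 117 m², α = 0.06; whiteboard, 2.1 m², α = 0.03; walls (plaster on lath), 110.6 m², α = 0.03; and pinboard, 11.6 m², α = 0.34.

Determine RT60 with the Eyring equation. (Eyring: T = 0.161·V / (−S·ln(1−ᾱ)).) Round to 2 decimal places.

S = Σ Sᵢ = 366.0 m².
Σ(Sᵢαᵢ) = 7.7·0.03 + 117·0.13 + 117·0.06 + 2.1·0.03 + 110.6·0.03 + 11.6·0.34 = 29.786.
Mean coefficient ᾱ = A/S = 0.0814.
−S·ln(1−ᾱ) = −366.0 × ln(1 − 0.0814) = 31.075.
V = 13 × 9 × 3 = 351 m³.
RT60 = 0.161 × 351 / 31.075 = 1.82 s.

1.82 s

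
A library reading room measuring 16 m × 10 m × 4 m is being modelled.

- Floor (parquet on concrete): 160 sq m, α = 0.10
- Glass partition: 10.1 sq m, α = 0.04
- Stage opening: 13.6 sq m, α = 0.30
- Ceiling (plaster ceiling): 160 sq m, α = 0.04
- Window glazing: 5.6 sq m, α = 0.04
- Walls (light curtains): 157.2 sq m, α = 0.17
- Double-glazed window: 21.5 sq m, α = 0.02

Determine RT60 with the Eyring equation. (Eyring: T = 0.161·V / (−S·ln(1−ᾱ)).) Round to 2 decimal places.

1.80 sec

S = Σ Sᵢ = 528.0 sq m.
Absorption A = 160×0.10 + 10.1×0.04 + 13.6×0.30 + 160×0.04 + 5.6×0.04 + 157.2×0.17 + 21.5×0.02 = 54.262 sabins.
ᾱ = 54.262 / 528.0 = 0.1028.
−S·ln(1−ᾱ) = −528.0 × ln(1 − 0.1028) = 57.276.
V = 16 × 10 × 4 = 640 m³.
T = 0.161·V/[−S·ln(1−ᾱ)] = 0.161·640/57.276 = 1.80 s.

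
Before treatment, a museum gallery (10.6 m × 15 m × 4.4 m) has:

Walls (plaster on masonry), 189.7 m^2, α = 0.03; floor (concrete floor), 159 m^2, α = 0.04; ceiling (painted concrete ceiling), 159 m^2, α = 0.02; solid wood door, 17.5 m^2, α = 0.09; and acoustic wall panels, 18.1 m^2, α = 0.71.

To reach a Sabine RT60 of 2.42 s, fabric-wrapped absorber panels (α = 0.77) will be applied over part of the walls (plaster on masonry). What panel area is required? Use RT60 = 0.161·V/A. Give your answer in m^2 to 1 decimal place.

Total absorption A₁ = 189.7·0.03 + 159·0.04 + 159·0.02 + 17.5·0.09 + 18.1·0.71
  = 5.691 + 6.360 + 3.180 + 1.575 + 12.851 = 29.657 m^2 sabins.
Required A₂ = 0.161·699.6/2.42 = 46.544 sabins.
Absorption to add: 46.544 − 29.657 = 16.887 sabins.
Each m^2 of panel replacing the walls (plaster on masonry) adds (0.77 − 0.03) = 0.74 sabins.
Panel area = 16.887 / 0.74 = 22.8 m^2.

22.8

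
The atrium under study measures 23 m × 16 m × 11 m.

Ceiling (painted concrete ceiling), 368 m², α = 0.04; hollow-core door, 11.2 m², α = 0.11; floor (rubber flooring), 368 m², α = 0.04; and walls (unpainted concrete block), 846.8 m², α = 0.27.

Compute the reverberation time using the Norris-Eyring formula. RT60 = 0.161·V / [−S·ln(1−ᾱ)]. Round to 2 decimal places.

2.30 s

S = Σ Sᵢ = 1594.0 m².
Absorption A = 368×0.04 + 11.2×0.11 + 368×0.04 + 846.8×0.27 = 259.308 sabins.
Mean coefficient ᾱ = A/S = 0.1627.
Eyring denominator: −S ln(1−ᾱ) = 283.051.
V = 23 × 16 × 11 = 4048 m³.
T = 0.161·V/[−S·ln(1−ᾱ)] = 0.161·4048/283.051 = 2.30 s.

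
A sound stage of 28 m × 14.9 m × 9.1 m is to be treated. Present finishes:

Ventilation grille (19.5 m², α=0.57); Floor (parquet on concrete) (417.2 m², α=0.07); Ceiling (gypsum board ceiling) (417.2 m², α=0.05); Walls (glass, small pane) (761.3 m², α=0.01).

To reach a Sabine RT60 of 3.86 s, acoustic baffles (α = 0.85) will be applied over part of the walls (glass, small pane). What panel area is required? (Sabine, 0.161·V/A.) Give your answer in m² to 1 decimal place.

106.6

Equivalent absorption area: A₁ = 19.5*0.57 + 417.2*0.07 + 417.2*0.05 + 761.3*0.01 = 68.792 m².
V = 3796.52 m³. Target absorption A₂ = 0.161 × 3796.52 / 3.86 = 158.352 sabins.
Absorption to add: 158.352 − 68.792 = 89.560 sabins.
Net gain per m²: Δα = 0.85 − 0.01 = 0.84.
Area = ΔA/Δα = 89.560/0.84 = 106.6 m².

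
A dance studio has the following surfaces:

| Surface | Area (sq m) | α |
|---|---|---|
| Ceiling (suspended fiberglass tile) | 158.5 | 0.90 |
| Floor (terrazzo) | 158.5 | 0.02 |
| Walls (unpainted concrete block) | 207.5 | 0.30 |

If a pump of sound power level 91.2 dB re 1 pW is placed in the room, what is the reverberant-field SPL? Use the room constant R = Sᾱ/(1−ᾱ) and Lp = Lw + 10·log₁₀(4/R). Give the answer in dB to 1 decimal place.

71.8 dB

A = 208.070 sabins; S = 524.5 sq m.
ᾱ = 208.070/524.5 = 0.3967; R = Sᾱ/(1−ᾱ) = 208.070/(1−0.3967) = 344.886 sq m.
Lp = Lw + 10 log₁₀(4/R) = 91.2 -19.36 = 71.8 dB.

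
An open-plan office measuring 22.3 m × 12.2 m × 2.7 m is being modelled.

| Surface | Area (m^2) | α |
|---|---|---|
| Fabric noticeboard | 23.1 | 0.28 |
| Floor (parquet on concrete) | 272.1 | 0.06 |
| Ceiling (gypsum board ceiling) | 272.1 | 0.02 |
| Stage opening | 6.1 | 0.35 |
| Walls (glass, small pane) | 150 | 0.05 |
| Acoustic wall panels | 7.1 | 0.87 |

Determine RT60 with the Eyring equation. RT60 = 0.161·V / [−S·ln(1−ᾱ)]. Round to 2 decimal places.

2.60 sec

S = Σ Sᵢ = 730.5 m^2.
Absorption A = 23.1×0.28 + 272.1×0.06 + 272.1×0.02 + 6.1×0.35 + 150×0.05 + 7.1×0.87 = 44.048 sabins.
Mean coefficient ᾱ = A/S = 0.0603.
Eyring denominator: −S ln(1−ᾱ) = 45.433.
V = 22.3 × 12.2 × 2.7 = 734.562 m³.
RT60 = 0.161 × 734.562 / 45.433 = 2.60 s.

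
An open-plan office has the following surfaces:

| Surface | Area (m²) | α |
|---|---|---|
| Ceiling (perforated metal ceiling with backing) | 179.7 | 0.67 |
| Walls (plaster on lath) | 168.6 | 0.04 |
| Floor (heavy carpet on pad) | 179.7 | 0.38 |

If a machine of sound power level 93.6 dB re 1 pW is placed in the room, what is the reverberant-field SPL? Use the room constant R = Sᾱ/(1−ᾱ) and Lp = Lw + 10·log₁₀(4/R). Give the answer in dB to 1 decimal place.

74.7 dB

A = 195.429 sabins; S = 528.0 m².
ᾱ = 0.3701, so room constant R = A/(1−ᾱ) = 310.254 m².
Lp = 93.6 + 10·log₁₀(4/310.254) = 93.6 + (-18.90) = 74.7 dB.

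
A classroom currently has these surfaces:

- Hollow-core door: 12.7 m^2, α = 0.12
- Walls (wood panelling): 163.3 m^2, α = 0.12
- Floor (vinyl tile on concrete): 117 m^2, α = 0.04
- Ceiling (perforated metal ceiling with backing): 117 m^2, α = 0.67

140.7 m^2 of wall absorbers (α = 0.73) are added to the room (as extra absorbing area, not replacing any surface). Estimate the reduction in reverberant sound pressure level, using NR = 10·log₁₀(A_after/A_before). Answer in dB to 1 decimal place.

3.0 dB

Equivalent absorption area: A_before = 12.7*0.12 + 163.3*0.12 + 117*0.04 + 117*0.67 = 104.190 m^2.
Added absorption = 140.7 × 0.73 = 102.711 sabins.
New total A_after = 206.901 sabins.
Reduction = 10 log₁₀(A_after/A_before) = 10 log₁₀(1.9858) = 3.0 dB.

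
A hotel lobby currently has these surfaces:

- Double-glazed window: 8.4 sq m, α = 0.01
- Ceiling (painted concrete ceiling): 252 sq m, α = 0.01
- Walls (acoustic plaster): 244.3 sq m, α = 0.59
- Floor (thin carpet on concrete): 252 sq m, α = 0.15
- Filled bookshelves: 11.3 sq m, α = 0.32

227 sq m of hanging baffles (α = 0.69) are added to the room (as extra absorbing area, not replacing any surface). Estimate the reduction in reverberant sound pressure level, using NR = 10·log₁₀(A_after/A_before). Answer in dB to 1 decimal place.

Summing Sᵢαᵢ: 0.084 + 2.520 + 144.137 + 37.800 + 3.616 → A_before = 188.157 sabins.
Added absorption = 227 × 0.69 = 156.630 sabins.
New total A_after = 344.787 sabins.
Reduction = 10 log₁₀(A_after/A_before) = 10 log₁₀(1.8324) = 2.6 dB.

2.6 dB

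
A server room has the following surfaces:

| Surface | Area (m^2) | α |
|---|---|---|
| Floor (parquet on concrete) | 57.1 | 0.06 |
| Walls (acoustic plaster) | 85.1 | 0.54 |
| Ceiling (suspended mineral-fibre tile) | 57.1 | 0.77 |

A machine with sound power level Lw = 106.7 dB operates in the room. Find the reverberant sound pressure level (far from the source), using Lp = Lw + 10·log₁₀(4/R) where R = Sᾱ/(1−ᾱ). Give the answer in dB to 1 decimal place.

A = 93.347 sabins; S = 199.3 m^2.
ᾱ = 0.4684, so room constant R = A/(1−ᾱ) = 175.596 m^2.
Lp = 106.7 + 10·log₁₀(4/175.596) = 106.7 + (-16.42) = 90.3 dB.

90.3 dB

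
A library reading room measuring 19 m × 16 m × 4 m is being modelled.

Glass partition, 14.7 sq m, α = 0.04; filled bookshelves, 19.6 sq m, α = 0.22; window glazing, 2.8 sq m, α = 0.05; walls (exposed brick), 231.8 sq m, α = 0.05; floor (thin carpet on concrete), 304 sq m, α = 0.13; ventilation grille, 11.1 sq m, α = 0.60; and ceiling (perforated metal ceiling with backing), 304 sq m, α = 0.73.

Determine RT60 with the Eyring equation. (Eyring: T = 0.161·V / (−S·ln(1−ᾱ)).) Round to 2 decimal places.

S = Σ Sᵢ = 888.0 sq m.
Absorption A = 14.7×0.04 + 19.6×0.22 + 2.8×0.05 + 231.8×0.05 + 304×0.13 + 11.1×0.60 + 304×0.73 = 284.730 sabins.
Mean coefficient ᾱ = A/S = 0.3206.
−S·ln(1−ᾱ) = −888.0 × ln(1 − 0.3206) = 343.252.
V = 19 × 16 × 4 = 1216 m³.
T = 0.161·V/[−S·ln(1−ᾱ)] = 0.161·1216/343.252 = 0.57 s.

0.57 s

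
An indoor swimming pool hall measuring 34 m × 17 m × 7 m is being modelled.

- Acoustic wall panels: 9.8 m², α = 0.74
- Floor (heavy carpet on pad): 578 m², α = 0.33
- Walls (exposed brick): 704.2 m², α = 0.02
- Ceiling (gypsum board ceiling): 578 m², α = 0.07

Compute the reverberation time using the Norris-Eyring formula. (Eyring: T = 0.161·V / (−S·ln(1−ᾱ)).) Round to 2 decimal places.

2.40 sec

S = Σ Sᵢ = 1870.0 m².
Σ(Sᵢαᵢ) = 9.8×0.74 + 578×0.33 + 704.2×0.02 + 578×0.07 = 252.536.
ᾱ = 252.536 / 1870.0 = 0.1350.
−S·ln(1−ᾱ) = −1870.0 × ln(1 − 0.1350) = 271.198.
V = 34 × 17 × 7 = 4046 m³.
RT60 = 0.161 × 4046 / 271.198 = 2.40 s.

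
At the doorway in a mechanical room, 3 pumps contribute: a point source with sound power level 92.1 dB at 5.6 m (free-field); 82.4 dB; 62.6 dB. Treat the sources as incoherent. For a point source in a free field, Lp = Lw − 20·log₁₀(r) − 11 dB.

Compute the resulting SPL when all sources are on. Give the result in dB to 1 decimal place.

82.5 dB

Source at 5.6 m: Lp = 92.1 − 20·log₁₀(5.6) − 11 = 66.1 dB.
Σ 10^(Lᵢ/10) = 1.797e+08.
Back to dB: 10·log₁₀ Σ = 82.5 dB.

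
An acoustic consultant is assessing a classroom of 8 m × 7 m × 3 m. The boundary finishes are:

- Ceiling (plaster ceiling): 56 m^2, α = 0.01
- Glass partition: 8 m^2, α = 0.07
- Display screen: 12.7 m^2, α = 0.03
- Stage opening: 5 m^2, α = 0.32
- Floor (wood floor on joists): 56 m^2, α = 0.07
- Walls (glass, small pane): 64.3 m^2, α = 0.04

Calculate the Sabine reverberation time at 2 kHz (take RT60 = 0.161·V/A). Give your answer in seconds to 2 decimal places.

2.82 seconds

A = Σ Sᵢαᵢ = 56×0.01 + 8×0.07 + 12.7×0.03 + 5×0.32 + 56×0.07 + 64.3×0.04 = 9.593 sabins.
V = 8·7·3 = 168 m³.
Sabine: RT60 = 0.161 × 168 / 9.593 = 2.82 s.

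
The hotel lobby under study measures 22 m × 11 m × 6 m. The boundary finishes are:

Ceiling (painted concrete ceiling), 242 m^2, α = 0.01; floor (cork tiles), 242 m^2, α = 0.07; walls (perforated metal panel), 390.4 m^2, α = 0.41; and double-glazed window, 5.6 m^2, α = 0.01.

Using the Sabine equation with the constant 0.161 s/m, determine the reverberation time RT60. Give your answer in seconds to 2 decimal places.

1.30 s

Summing Sᵢαᵢ: 2.420 + 16.940 + 160.064 + 0.056 → A = 179.480 sabins.
V = 22·11·6 = 1452 m³.
Sabine: RT60 = 0.161 × 1452 / 179.480 = 1.30 s.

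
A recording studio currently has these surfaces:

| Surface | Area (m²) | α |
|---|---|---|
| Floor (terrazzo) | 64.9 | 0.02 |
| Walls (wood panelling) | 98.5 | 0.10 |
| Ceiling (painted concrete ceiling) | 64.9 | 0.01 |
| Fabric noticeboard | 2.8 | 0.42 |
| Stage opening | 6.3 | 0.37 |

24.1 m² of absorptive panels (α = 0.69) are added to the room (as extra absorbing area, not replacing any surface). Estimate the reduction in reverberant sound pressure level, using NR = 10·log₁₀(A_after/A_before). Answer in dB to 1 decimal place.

A_before = Σ Sᵢαᵢ = 64.9×0.02 + 98.5×0.10 + 64.9×0.01 + 2.8×0.42 + 6.3×0.37 = 15.304 sabins.
Added absorption = 24.1 × 0.69 = 16.629 sabins.
New total A_after = 31.933 sabins.
Reduction = 10 log₁₀(A_after/A_before) = 10 log₁₀(2.0866) = 3.2 dB.

3.2 dB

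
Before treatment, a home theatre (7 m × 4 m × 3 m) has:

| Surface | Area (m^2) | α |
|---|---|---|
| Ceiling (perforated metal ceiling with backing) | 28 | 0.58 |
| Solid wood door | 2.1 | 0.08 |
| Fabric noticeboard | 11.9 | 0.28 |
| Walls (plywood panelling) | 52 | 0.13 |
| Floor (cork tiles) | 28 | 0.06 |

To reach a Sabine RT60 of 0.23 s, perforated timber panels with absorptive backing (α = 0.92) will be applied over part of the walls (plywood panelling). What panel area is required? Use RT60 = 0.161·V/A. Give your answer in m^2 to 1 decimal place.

A₁ = Σ Sᵢαᵢ = 28*0.58 + 2.1*0.08 + 11.9*0.28 + 52*0.13 + 28*0.06 = 28.180 sabins.
Required A₂ = 0.161·84/0.23 = 58.800 sabins.
Absorption to add: 58.800 − 28.180 = 30.620 sabins.
Net gain per m^2: Δα = 0.92 − 0.13 = 0.79.
Panel area = 30.620 / 0.79 = 38.8 m^2.

38.8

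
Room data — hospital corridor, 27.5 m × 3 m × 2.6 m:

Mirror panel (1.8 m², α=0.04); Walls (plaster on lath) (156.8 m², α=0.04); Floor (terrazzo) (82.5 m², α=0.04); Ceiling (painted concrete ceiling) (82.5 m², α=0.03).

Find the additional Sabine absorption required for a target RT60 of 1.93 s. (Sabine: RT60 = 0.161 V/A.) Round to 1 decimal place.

Total absorption A₁ = 1.8*0.04 + 156.8*0.04 + 82.5*0.04 + 82.5*0.03
  = 0.072 + 6.272 + 3.300 + 2.475 = 12.119 m² sabins.
V = 214.5 m³. Required absorption A₂ = 0.161 × 214.5 / 1.93 = 17.894 sabins.
Shortfall: 17.894 − 12.119 = 5.8 sabins.

5.8 sabins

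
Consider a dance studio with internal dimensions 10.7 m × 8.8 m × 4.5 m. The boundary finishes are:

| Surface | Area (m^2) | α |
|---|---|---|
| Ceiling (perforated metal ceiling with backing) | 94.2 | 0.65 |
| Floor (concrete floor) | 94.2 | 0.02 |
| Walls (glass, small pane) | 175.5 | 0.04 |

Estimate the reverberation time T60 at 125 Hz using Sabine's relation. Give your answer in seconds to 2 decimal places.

0.97 s

Summing Sᵢαᵢ: 61.230 + 1.884 + 7.020 → A = 70.134 sabins.
Room volume: 423.72 m³.
RT60 = 0.161 · V / A = 0.161 × 423.72 / 70.134 = 0.97 s.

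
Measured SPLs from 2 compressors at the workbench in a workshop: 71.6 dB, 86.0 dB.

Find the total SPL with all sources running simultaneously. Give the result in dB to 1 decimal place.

Sum in the linear (power) domain: Σ 10^(Lᵢ/10) = 10^(71.6/10) + 10^(86.0/10) = 4.126e+08.
L_total = 10·log₁₀(4.126e+08) = 86.2 dB.

86.2 dB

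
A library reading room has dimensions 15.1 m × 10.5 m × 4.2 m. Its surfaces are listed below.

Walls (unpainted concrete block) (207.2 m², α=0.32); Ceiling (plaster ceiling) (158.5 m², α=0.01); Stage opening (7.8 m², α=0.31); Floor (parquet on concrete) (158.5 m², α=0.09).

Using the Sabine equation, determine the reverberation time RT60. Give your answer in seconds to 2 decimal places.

1.27 seconds

A = Σ Sᵢαᵢ = 207.2×0.32 + 158.5×0.01 + 7.8×0.31 + 158.5×0.09 = 84.572 sabins.
Room volume: 665.91 m³.
T = 0.161 V/A = 0.161·665.91/84.572 = 1.27 s.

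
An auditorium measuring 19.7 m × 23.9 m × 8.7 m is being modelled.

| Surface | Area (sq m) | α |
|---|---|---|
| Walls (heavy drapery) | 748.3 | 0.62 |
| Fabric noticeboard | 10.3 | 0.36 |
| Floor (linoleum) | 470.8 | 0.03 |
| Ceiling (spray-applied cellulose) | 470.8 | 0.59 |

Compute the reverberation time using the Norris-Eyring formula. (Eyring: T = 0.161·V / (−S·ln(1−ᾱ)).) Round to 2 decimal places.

0.66 s

S = Σ Sᵢ = 1700.2 sq m.
Absorption A = 748.3×0.62 + 10.3×0.36 + 470.8×0.03 + 470.8×0.59 = 759.550 sabins.
ᾱ = 759.550 / 1700.2 = 0.4467.
−S·ln(1−ᾱ) = −1700.2 × ln(1 − 0.4467) = 1006.272.
V = 19.7 × 23.9 × 8.7 = 4096.221 m³.
T = 0.161·V/[−S·ln(1−ᾱ)] = 0.161·4096.221/1006.272 = 0.66 s.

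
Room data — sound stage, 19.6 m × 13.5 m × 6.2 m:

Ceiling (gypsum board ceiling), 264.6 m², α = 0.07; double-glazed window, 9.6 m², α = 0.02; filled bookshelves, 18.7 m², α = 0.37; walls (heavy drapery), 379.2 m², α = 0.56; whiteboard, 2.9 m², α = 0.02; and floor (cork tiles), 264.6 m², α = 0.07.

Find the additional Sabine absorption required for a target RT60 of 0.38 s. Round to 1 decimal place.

A₁ = Σ Sᵢαᵢ = 264.6*0.07 + 9.6*0.02 + 18.7*0.37 + 379.2*0.56 + 2.9*0.02 + 264.6*0.07 = 256.565 sabins.
For T = 0.38 s, need A₂ = 0.161·V/T = 0.161·1640.52/0.38 = 695.062 sabins.
ΔA = A₂ − A₁ = 695.062 − 256.565 = 438.5 sabins.

438.5 sabins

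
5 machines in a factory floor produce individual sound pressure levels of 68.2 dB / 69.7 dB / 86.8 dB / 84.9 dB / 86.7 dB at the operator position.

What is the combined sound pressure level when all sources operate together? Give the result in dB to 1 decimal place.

Σ 10^(Lᵢ/10) = 1.271e+09.
Combined level = 10 log₁₀(1.271e+09) = 91.0 dB.

91.0 dB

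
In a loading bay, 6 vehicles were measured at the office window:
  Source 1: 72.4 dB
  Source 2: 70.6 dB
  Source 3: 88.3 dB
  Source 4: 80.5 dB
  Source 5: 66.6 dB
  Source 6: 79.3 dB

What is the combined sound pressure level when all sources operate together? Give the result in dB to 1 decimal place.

89.6 dB

Σ 10^(Lᵢ/10) = 9.068e+08.
Back to dB: 10·log₁₀ Σ = 89.6 dB.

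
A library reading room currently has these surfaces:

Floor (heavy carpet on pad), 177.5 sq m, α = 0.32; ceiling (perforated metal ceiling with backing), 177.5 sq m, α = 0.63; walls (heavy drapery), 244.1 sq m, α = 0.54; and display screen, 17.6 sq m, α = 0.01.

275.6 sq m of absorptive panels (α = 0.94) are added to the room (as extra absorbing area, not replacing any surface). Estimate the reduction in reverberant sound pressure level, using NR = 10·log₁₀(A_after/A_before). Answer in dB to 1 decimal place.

2.7 dB

Equivalent absorption area: A_before = 177.5·0.32 + 177.5·0.63 + 244.1·0.54 + 17.6·0.01 = 300.615 sq m.
Treatment contributes 275.6·0.94 = 259.064 sabins.
A_after = 300.615 + 259.064 = 559.679 sabins.
NR = 10·log₁₀(559.679/300.615) = 2.7 dB.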